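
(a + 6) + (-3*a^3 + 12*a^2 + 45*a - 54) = -3*a^3 + 12*a^2 + 46*a - 48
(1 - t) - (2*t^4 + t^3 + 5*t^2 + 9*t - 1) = -2*t^4 - t^3 - 5*t^2 - 10*t + 2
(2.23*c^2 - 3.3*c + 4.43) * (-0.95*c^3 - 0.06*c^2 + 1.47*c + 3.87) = -2.1185*c^5 + 3.0012*c^4 - 0.7324*c^3 + 3.5133*c^2 - 6.2589*c + 17.1441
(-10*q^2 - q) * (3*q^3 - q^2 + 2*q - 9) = -30*q^5 + 7*q^4 - 19*q^3 + 88*q^2 + 9*q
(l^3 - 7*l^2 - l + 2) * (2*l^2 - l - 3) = 2*l^5 - 15*l^4 + 2*l^3 + 26*l^2 + l - 6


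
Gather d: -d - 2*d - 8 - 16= -3*d - 24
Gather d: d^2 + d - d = d^2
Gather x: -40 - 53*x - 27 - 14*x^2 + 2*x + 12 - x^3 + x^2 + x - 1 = -x^3 - 13*x^2 - 50*x - 56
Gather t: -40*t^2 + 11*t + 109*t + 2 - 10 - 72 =-40*t^2 + 120*t - 80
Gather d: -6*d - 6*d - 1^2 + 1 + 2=2 - 12*d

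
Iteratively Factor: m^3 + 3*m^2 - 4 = (m + 2)*(m^2 + m - 2) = (m - 1)*(m + 2)*(m + 2)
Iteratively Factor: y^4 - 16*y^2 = (y)*(y^3 - 16*y) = y^2*(y^2 - 16) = y^2*(y + 4)*(y - 4)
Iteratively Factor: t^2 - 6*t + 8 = (t - 2)*(t - 4)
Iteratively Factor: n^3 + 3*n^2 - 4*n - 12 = (n + 2)*(n^2 + n - 6) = (n - 2)*(n + 2)*(n + 3)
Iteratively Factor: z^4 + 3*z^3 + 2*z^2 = (z)*(z^3 + 3*z^2 + 2*z) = z*(z + 1)*(z^2 + 2*z) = z*(z + 1)*(z + 2)*(z)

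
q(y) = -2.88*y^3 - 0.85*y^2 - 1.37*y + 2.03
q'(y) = -8.64*y^2 - 1.7*y - 1.37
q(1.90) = -23.40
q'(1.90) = -35.79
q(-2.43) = 41.66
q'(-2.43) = -48.26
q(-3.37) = 107.22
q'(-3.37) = -93.76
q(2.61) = -58.54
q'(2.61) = -64.66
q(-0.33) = 2.49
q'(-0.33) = -1.75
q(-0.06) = 2.11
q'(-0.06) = -1.30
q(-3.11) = 84.70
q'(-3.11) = -79.65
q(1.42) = -9.88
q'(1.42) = -21.21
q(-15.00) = 9551.33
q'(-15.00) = -1919.87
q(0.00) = 2.03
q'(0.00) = -1.37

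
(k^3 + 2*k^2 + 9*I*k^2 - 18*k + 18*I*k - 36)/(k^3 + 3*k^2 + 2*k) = (k^2 + 9*I*k - 18)/(k*(k + 1))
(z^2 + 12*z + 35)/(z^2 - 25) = (z + 7)/(z - 5)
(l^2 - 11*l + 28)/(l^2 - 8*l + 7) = (l - 4)/(l - 1)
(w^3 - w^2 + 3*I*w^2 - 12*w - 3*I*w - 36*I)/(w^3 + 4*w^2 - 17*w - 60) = (w + 3*I)/(w + 5)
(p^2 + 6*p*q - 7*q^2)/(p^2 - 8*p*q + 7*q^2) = (p + 7*q)/(p - 7*q)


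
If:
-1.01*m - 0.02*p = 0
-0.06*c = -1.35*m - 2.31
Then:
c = 38.5 - 0.445544554455446*p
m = -0.0198019801980198*p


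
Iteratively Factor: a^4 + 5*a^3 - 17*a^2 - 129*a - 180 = (a + 3)*(a^3 + 2*a^2 - 23*a - 60) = (a - 5)*(a + 3)*(a^2 + 7*a + 12) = (a - 5)*(a + 3)^2*(a + 4)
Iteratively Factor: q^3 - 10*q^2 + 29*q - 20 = (q - 4)*(q^2 - 6*q + 5) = (q - 5)*(q - 4)*(q - 1)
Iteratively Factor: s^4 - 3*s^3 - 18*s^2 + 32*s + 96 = (s + 2)*(s^3 - 5*s^2 - 8*s + 48) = (s + 2)*(s + 3)*(s^2 - 8*s + 16) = (s - 4)*(s + 2)*(s + 3)*(s - 4)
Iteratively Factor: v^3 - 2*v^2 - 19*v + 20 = (v - 5)*(v^2 + 3*v - 4) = (v - 5)*(v + 4)*(v - 1)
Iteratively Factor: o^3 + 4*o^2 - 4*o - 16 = (o + 2)*(o^2 + 2*o - 8) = (o + 2)*(o + 4)*(o - 2)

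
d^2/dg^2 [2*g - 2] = 0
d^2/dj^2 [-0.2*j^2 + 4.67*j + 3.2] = -0.400000000000000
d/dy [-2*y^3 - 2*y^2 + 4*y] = -6*y^2 - 4*y + 4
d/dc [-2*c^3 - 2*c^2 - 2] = 2*c*(-3*c - 2)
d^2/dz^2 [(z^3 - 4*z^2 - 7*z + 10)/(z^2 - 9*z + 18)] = 40*(z^3 - 12*z^2 + 54*z - 90)/(z^6 - 27*z^5 + 297*z^4 - 1701*z^3 + 5346*z^2 - 8748*z + 5832)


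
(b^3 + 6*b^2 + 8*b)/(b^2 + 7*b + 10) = b*(b + 4)/(b + 5)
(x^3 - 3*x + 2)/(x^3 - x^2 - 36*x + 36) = (x^2 + x - 2)/(x^2 - 36)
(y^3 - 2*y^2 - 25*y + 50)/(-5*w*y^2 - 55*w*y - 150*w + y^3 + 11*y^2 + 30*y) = (y^2 - 7*y + 10)/(-5*w*y - 30*w + y^2 + 6*y)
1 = 1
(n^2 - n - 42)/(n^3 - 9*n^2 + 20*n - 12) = (n^2 - n - 42)/(n^3 - 9*n^2 + 20*n - 12)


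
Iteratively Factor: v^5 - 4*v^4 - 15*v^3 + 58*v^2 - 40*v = (v + 4)*(v^4 - 8*v^3 + 17*v^2 - 10*v) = v*(v + 4)*(v^3 - 8*v^2 + 17*v - 10) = v*(v - 1)*(v + 4)*(v^2 - 7*v + 10) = v*(v - 2)*(v - 1)*(v + 4)*(v - 5)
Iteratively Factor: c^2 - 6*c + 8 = (c - 4)*(c - 2)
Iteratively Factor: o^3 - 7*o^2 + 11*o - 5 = (o - 5)*(o^2 - 2*o + 1) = (o - 5)*(o - 1)*(o - 1)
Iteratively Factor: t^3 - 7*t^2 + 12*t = (t)*(t^2 - 7*t + 12) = t*(t - 4)*(t - 3)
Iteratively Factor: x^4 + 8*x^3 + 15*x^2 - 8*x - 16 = (x + 1)*(x^3 + 7*x^2 + 8*x - 16) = (x - 1)*(x + 1)*(x^2 + 8*x + 16) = (x - 1)*(x + 1)*(x + 4)*(x + 4)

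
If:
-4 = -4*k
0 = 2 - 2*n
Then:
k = 1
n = 1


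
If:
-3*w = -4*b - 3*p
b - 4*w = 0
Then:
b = 4*w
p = -13*w/3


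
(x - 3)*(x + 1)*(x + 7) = x^3 + 5*x^2 - 17*x - 21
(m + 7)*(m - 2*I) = m^2 + 7*m - 2*I*m - 14*I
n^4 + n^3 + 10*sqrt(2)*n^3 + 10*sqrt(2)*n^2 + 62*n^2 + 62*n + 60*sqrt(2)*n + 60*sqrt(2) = (n + 1)*(n + 2*sqrt(2))*(n + 3*sqrt(2))*(n + 5*sqrt(2))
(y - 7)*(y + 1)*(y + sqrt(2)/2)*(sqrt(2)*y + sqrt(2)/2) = sqrt(2)*y^4 - 11*sqrt(2)*y^3/2 + y^3 - 10*sqrt(2)*y^2 - 11*y^2/2 - 10*y - 7*sqrt(2)*y/2 - 7/2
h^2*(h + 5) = h^3 + 5*h^2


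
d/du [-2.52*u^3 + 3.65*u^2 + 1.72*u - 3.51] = -7.56*u^2 + 7.3*u + 1.72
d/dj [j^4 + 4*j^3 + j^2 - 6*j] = 4*j^3 + 12*j^2 + 2*j - 6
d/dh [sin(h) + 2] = cos(h)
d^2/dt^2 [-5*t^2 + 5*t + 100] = -10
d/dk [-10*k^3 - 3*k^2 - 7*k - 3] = -30*k^2 - 6*k - 7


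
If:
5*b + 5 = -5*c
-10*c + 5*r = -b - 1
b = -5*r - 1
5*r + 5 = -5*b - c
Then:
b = -1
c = 0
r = 0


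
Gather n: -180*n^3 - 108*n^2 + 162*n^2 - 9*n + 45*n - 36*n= -180*n^3 + 54*n^2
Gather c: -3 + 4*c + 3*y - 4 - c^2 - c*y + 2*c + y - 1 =-c^2 + c*(6 - y) + 4*y - 8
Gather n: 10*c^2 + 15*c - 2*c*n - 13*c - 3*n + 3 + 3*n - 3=10*c^2 - 2*c*n + 2*c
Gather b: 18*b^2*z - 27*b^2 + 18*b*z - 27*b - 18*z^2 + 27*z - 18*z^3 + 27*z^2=b^2*(18*z - 27) + b*(18*z - 27) - 18*z^3 + 9*z^2 + 27*z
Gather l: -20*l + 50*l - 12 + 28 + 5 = 30*l + 21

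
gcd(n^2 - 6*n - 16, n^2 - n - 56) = n - 8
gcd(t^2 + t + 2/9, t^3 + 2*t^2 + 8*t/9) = t + 2/3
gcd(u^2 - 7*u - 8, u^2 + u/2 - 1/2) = u + 1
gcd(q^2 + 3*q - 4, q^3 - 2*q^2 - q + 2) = q - 1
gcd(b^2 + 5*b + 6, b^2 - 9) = b + 3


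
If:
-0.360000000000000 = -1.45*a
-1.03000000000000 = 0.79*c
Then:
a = 0.25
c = -1.30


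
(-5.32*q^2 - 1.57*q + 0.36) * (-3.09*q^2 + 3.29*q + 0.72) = 16.4388*q^4 - 12.6515*q^3 - 10.1081*q^2 + 0.0539999999999998*q + 0.2592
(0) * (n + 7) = 0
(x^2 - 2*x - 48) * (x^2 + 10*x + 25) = x^4 + 8*x^3 - 43*x^2 - 530*x - 1200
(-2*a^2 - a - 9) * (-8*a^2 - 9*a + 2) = 16*a^4 + 26*a^3 + 77*a^2 + 79*a - 18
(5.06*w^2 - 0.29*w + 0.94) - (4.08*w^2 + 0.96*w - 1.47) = 0.98*w^2 - 1.25*w + 2.41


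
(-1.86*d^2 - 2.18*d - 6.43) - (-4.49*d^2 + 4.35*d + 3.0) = 2.63*d^2 - 6.53*d - 9.43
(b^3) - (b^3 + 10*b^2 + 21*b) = -10*b^2 - 21*b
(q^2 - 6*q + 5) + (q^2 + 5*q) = 2*q^2 - q + 5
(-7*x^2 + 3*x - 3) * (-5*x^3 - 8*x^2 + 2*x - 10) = 35*x^5 + 41*x^4 - 23*x^3 + 100*x^2 - 36*x + 30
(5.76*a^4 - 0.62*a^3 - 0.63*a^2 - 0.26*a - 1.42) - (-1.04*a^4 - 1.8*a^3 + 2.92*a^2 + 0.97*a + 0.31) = 6.8*a^4 + 1.18*a^3 - 3.55*a^2 - 1.23*a - 1.73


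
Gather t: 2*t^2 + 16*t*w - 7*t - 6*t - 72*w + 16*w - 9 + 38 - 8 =2*t^2 + t*(16*w - 13) - 56*w + 21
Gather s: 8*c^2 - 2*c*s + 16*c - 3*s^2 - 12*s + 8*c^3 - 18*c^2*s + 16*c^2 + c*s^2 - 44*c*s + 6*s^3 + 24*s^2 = 8*c^3 + 24*c^2 + 16*c + 6*s^3 + s^2*(c + 21) + s*(-18*c^2 - 46*c - 12)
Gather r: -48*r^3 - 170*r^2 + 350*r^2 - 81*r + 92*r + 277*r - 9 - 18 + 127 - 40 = -48*r^3 + 180*r^2 + 288*r + 60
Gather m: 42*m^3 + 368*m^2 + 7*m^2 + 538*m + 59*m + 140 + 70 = 42*m^3 + 375*m^2 + 597*m + 210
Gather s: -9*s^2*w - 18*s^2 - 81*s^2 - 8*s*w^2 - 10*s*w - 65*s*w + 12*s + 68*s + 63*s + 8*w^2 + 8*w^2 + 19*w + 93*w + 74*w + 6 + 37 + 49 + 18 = s^2*(-9*w - 99) + s*(-8*w^2 - 75*w + 143) + 16*w^2 + 186*w + 110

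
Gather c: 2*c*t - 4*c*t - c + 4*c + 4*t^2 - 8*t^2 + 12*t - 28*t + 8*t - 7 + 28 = c*(3 - 2*t) - 4*t^2 - 8*t + 21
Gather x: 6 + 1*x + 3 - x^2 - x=9 - x^2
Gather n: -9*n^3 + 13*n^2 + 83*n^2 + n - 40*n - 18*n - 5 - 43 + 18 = -9*n^3 + 96*n^2 - 57*n - 30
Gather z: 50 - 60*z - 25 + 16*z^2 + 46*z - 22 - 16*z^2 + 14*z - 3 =0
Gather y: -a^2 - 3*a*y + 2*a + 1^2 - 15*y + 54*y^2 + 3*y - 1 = -a^2 + 2*a + 54*y^2 + y*(-3*a - 12)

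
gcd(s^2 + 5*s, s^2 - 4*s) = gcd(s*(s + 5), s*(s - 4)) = s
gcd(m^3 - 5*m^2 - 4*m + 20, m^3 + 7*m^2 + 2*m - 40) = m - 2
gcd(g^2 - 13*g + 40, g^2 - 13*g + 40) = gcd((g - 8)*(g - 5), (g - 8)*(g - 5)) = g^2 - 13*g + 40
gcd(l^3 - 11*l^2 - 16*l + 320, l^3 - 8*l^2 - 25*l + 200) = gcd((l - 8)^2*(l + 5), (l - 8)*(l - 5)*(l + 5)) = l^2 - 3*l - 40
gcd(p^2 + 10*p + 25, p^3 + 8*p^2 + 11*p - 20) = p + 5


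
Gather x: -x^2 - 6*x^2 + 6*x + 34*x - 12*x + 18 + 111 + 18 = -7*x^2 + 28*x + 147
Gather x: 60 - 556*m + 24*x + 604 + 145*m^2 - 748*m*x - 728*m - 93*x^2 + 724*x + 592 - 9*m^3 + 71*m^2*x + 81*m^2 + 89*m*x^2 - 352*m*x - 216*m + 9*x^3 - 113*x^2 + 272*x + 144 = -9*m^3 + 226*m^2 - 1500*m + 9*x^3 + x^2*(89*m - 206) + x*(71*m^2 - 1100*m + 1020) + 1400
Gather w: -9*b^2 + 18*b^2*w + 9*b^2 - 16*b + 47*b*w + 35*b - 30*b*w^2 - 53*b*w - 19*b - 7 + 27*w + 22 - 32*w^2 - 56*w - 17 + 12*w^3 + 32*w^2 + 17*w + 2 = -30*b*w^2 + 12*w^3 + w*(18*b^2 - 6*b - 12)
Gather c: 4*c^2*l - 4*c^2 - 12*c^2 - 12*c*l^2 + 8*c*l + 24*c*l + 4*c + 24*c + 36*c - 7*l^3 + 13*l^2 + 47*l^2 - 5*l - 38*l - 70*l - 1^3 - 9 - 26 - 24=c^2*(4*l - 16) + c*(-12*l^2 + 32*l + 64) - 7*l^3 + 60*l^2 - 113*l - 60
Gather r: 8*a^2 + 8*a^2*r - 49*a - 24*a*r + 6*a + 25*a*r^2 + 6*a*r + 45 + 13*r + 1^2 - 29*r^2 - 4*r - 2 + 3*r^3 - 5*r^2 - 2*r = 8*a^2 - 43*a + 3*r^3 + r^2*(25*a - 34) + r*(8*a^2 - 18*a + 7) + 44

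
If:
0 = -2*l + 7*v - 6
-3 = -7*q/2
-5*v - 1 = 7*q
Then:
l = -79/10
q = 6/7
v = -7/5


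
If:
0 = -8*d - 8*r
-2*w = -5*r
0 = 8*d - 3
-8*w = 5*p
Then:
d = 3/8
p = 3/2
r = -3/8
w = -15/16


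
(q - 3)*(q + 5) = q^2 + 2*q - 15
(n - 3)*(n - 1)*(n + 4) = n^3 - 13*n + 12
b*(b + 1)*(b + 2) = b^3 + 3*b^2 + 2*b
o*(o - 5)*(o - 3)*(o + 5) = o^4 - 3*o^3 - 25*o^2 + 75*o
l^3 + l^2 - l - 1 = (l - 1)*(l + 1)^2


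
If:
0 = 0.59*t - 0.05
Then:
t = 0.08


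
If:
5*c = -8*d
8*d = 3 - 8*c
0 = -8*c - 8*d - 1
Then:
No Solution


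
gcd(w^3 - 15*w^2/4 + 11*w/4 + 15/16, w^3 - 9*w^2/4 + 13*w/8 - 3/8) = 1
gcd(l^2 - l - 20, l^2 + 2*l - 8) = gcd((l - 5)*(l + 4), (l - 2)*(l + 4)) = l + 4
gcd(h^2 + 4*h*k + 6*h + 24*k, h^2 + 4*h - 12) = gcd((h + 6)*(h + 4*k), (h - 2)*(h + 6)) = h + 6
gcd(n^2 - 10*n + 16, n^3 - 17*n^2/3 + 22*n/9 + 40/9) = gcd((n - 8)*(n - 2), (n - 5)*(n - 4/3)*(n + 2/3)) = 1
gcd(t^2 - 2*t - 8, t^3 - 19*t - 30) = t + 2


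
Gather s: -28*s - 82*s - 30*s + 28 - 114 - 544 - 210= -140*s - 840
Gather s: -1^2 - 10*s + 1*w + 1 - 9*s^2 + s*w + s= -9*s^2 + s*(w - 9) + w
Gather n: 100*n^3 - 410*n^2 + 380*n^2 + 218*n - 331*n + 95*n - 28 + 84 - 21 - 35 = 100*n^3 - 30*n^2 - 18*n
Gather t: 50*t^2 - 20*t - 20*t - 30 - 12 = 50*t^2 - 40*t - 42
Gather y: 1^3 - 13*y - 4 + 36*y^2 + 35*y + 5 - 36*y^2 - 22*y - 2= 0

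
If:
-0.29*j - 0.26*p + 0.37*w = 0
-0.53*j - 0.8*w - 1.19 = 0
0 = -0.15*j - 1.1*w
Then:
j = -2.83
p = 3.70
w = 0.39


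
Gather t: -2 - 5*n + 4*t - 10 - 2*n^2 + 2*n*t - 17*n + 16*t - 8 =-2*n^2 - 22*n + t*(2*n + 20) - 20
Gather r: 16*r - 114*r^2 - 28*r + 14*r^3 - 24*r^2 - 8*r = 14*r^3 - 138*r^2 - 20*r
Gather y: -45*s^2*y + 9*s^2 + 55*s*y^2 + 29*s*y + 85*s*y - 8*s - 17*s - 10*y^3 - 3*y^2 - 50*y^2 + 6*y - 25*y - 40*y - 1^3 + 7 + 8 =9*s^2 - 25*s - 10*y^3 + y^2*(55*s - 53) + y*(-45*s^2 + 114*s - 59) + 14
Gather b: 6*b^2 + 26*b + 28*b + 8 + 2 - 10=6*b^2 + 54*b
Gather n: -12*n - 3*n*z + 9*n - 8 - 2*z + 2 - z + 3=n*(-3*z - 3) - 3*z - 3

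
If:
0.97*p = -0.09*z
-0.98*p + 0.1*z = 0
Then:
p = 0.00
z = 0.00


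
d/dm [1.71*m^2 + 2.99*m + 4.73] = 3.42*m + 2.99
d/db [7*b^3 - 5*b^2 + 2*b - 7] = 21*b^2 - 10*b + 2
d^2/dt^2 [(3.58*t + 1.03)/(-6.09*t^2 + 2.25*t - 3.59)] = (-(3.58*t + 1.03)*(12.18*t - 2.25)*(24.36*t - 4.5) + (130.8132*t - 3.5646)*(6.09*t^2 - 2.25*t + 3.59))/(6.09*t^2 - 2.25*t + 3.59)^3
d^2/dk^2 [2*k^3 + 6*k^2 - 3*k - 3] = 12*k + 12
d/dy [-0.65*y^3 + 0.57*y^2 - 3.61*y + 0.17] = -1.95*y^2 + 1.14*y - 3.61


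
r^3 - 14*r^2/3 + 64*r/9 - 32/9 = (r - 2)*(r - 4/3)^2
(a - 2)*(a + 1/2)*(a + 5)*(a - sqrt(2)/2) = a^4 - sqrt(2)*a^3/2 + 7*a^3/2 - 17*a^2/2 - 7*sqrt(2)*a^2/4 - 5*a + 17*sqrt(2)*a/4 + 5*sqrt(2)/2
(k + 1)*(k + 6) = k^2 + 7*k + 6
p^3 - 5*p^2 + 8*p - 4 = (p - 2)^2*(p - 1)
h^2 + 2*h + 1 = (h + 1)^2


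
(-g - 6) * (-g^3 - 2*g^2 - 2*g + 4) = g^4 + 8*g^3 + 14*g^2 + 8*g - 24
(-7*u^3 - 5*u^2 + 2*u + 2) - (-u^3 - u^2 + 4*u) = -6*u^3 - 4*u^2 - 2*u + 2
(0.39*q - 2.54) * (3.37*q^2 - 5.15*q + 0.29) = 1.3143*q^3 - 10.5683*q^2 + 13.1941*q - 0.7366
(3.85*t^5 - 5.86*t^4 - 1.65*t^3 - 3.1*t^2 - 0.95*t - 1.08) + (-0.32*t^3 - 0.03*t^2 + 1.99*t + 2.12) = 3.85*t^5 - 5.86*t^4 - 1.97*t^3 - 3.13*t^2 + 1.04*t + 1.04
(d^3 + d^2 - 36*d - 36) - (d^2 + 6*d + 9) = d^3 - 42*d - 45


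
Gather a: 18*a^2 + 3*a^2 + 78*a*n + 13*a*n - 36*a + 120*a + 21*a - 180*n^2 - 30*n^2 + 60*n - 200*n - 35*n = 21*a^2 + a*(91*n + 105) - 210*n^2 - 175*n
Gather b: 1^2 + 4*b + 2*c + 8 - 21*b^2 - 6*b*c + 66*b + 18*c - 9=-21*b^2 + b*(70 - 6*c) + 20*c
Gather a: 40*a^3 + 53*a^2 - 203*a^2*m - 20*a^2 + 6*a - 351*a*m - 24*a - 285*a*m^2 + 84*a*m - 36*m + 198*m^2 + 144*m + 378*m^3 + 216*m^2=40*a^3 + a^2*(33 - 203*m) + a*(-285*m^2 - 267*m - 18) + 378*m^3 + 414*m^2 + 108*m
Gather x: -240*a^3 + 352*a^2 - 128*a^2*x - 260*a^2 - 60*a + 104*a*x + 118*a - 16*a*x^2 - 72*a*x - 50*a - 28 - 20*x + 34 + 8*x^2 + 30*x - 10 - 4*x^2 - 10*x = -240*a^3 + 92*a^2 + 8*a + x^2*(4 - 16*a) + x*(-128*a^2 + 32*a) - 4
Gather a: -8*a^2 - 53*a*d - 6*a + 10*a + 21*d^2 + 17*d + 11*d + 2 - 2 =-8*a^2 + a*(4 - 53*d) + 21*d^2 + 28*d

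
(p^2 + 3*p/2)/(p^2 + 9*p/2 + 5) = p*(2*p + 3)/(2*p^2 + 9*p + 10)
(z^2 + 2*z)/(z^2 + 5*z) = (z + 2)/(z + 5)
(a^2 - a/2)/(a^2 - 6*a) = (a - 1/2)/(a - 6)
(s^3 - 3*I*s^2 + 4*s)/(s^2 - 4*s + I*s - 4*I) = s*(s - 4*I)/(s - 4)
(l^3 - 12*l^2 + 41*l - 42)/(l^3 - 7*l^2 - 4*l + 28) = (l - 3)/(l + 2)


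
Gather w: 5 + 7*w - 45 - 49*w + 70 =30 - 42*w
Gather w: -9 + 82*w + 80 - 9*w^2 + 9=-9*w^2 + 82*w + 80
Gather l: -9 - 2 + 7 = -4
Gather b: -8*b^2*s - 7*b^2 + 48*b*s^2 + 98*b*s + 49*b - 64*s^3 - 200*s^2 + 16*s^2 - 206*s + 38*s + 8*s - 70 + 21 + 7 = b^2*(-8*s - 7) + b*(48*s^2 + 98*s + 49) - 64*s^3 - 184*s^2 - 160*s - 42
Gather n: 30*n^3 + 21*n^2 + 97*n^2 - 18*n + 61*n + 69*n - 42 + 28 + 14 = 30*n^3 + 118*n^2 + 112*n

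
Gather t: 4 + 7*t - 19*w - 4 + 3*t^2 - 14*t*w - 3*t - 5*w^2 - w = 3*t^2 + t*(4 - 14*w) - 5*w^2 - 20*w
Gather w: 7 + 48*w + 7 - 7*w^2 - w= -7*w^2 + 47*w + 14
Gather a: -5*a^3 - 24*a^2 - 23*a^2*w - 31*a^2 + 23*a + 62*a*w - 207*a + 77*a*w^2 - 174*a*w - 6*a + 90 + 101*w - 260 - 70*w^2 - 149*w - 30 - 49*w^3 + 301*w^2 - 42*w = -5*a^3 + a^2*(-23*w - 55) + a*(77*w^2 - 112*w - 190) - 49*w^3 + 231*w^2 - 90*w - 200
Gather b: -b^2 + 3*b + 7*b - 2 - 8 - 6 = -b^2 + 10*b - 16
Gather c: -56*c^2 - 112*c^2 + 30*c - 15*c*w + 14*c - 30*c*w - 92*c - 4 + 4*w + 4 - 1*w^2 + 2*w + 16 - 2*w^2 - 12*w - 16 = -168*c^2 + c*(-45*w - 48) - 3*w^2 - 6*w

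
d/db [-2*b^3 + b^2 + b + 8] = -6*b^2 + 2*b + 1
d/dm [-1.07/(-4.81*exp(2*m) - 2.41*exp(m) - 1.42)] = (-10.2934*exp(m) - 2.5787)*exp(m)/(4.81*exp(2*m) + 2.41*exp(m) + 1.42)^2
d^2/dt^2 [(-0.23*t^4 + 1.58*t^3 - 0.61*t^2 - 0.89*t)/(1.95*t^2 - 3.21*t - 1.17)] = (-1.74915*t^6 + 8.63811000000003*t^5 - 11.071188*t^4 + 11.54448*t^3 + 23.475582*t^2 + 0.793961999999997*t + 5.015088)/(7.414875*t^6 - 36.618075*t^5 + 46.93221*t^4 + 10.865529*t^3 - 28.159326*t^2 - 13.182507*t - 1.601613)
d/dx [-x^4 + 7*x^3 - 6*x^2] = x*(-4*x^2 + 21*x - 12)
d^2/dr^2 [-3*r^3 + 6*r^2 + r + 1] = 12 - 18*r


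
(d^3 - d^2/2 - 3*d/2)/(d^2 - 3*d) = (2*d^2 - d - 3)/(2*(d - 3))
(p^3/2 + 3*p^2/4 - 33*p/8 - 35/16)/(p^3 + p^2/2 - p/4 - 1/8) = (4*p^2 + 4*p - 35)/(2*(4*p^2 - 1))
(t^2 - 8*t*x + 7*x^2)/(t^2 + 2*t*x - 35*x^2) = (t^2 - 8*t*x + 7*x^2)/(t^2 + 2*t*x - 35*x^2)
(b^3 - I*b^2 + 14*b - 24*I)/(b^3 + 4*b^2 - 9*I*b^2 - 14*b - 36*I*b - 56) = (b^2 + I*b + 12)/(b^2 + b*(4 - 7*I) - 28*I)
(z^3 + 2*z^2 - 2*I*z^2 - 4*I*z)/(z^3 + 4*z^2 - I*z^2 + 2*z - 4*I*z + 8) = z*(z + 2)/(z^2 + z*(4 + I) + 4*I)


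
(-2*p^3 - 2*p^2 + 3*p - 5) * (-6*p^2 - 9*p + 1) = 12*p^5 + 30*p^4 - 2*p^3 + p^2 + 48*p - 5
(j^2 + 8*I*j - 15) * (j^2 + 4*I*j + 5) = j^4 + 12*I*j^3 - 42*j^2 - 20*I*j - 75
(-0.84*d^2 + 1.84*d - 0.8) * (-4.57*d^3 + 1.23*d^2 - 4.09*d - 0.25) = 3.8388*d^5 - 9.442*d^4 + 9.3548*d^3 - 8.2996*d^2 + 2.812*d + 0.2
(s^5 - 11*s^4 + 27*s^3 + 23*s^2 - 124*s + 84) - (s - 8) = s^5 - 11*s^4 + 27*s^3 + 23*s^2 - 125*s + 92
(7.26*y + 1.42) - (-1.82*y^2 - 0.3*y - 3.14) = 1.82*y^2 + 7.56*y + 4.56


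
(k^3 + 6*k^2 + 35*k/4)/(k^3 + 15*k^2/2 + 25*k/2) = (k + 7/2)/(k + 5)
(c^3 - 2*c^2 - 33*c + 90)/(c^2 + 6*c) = c - 8 + 15/c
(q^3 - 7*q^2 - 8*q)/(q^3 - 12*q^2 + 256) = q*(q + 1)/(q^2 - 4*q - 32)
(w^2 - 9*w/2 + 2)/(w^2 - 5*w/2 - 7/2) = (-2*w^2 + 9*w - 4)/(-2*w^2 + 5*w + 7)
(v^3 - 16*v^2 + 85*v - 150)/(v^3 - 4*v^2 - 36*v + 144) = (v^2 - 10*v + 25)/(v^2 + 2*v - 24)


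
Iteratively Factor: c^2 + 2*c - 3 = (c + 3)*(c - 1)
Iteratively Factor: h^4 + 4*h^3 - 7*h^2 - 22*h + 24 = (h + 3)*(h^3 + h^2 - 10*h + 8) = (h + 3)*(h + 4)*(h^2 - 3*h + 2) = (h - 2)*(h + 3)*(h + 4)*(h - 1)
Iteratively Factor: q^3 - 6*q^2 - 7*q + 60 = (q + 3)*(q^2 - 9*q + 20) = (q - 5)*(q + 3)*(q - 4)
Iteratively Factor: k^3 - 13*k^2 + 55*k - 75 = (k - 5)*(k^2 - 8*k + 15) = (k - 5)*(k - 3)*(k - 5)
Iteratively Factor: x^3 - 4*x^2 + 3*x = (x - 1)*(x^2 - 3*x) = (x - 3)*(x - 1)*(x)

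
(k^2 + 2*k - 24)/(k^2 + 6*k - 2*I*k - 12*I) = (k - 4)/(k - 2*I)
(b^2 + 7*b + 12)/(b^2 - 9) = (b + 4)/(b - 3)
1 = 1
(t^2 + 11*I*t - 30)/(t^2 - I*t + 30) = (t + 6*I)/(t - 6*I)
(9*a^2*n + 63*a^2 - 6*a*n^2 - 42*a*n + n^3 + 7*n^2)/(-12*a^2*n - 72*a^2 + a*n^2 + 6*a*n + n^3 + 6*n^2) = (-3*a*n - 21*a + n^2 + 7*n)/(4*a*n + 24*a + n^2 + 6*n)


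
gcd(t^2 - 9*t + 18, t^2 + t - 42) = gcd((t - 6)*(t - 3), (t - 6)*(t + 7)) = t - 6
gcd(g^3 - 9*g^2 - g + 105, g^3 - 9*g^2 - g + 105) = g^3 - 9*g^2 - g + 105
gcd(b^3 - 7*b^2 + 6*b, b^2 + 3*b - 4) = b - 1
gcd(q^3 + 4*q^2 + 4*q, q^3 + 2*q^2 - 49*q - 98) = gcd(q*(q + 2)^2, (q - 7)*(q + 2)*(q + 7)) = q + 2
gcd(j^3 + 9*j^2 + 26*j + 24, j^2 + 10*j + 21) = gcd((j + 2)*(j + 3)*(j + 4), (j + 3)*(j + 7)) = j + 3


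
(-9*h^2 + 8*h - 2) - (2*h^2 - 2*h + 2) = -11*h^2 + 10*h - 4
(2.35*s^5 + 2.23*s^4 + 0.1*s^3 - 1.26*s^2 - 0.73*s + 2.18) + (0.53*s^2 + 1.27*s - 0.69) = 2.35*s^5 + 2.23*s^4 + 0.1*s^3 - 0.73*s^2 + 0.54*s + 1.49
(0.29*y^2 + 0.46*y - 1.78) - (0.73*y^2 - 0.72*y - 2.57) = -0.44*y^2 + 1.18*y + 0.79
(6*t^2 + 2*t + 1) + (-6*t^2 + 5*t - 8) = 7*t - 7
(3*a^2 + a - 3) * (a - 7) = 3*a^3 - 20*a^2 - 10*a + 21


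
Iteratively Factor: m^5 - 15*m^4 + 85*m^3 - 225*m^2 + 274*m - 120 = (m - 3)*(m^4 - 12*m^3 + 49*m^2 - 78*m + 40) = (m - 5)*(m - 3)*(m^3 - 7*m^2 + 14*m - 8) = (m - 5)*(m - 3)*(m - 2)*(m^2 - 5*m + 4) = (m - 5)*(m - 4)*(m - 3)*(m - 2)*(m - 1)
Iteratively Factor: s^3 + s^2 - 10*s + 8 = (s - 2)*(s^2 + 3*s - 4) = (s - 2)*(s - 1)*(s + 4)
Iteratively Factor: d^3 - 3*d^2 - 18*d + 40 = (d - 2)*(d^2 - d - 20) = (d - 5)*(d - 2)*(d + 4)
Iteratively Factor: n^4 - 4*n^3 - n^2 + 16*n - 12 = (n - 1)*(n^3 - 3*n^2 - 4*n + 12) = (n - 1)*(n + 2)*(n^2 - 5*n + 6) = (n - 2)*(n - 1)*(n + 2)*(n - 3)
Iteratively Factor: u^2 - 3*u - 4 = (u + 1)*(u - 4)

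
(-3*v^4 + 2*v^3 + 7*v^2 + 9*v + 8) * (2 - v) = 3*v^5 - 8*v^4 - 3*v^3 + 5*v^2 + 10*v + 16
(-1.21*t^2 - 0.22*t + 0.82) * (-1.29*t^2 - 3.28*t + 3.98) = 1.5609*t^4 + 4.2526*t^3 - 5.152*t^2 - 3.5652*t + 3.2636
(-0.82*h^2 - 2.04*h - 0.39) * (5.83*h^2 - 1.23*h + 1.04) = -4.7806*h^4 - 10.8846*h^3 - 0.6173*h^2 - 1.6419*h - 0.4056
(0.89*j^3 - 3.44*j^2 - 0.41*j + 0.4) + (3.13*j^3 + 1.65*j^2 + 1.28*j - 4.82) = 4.02*j^3 - 1.79*j^2 + 0.87*j - 4.42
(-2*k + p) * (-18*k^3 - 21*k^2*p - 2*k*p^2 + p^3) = 36*k^4 + 24*k^3*p - 17*k^2*p^2 - 4*k*p^3 + p^4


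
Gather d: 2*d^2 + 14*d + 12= 2*d^2 + 14*d + 12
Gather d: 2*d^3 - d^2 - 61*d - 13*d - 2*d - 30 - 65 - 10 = 2*d^3 - d^2 - 76*d - 105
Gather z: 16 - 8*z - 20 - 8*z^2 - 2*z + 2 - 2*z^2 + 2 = -10*z^2 - 10*z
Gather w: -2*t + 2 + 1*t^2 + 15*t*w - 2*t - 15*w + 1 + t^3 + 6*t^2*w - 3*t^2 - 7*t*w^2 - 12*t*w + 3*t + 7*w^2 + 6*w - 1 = t^3 - 2*t^2 - t + w^2*(7 - 7*t) + w*(6*t^2 + 3*t - 9) + 2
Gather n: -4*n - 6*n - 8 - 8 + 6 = -10*n - 10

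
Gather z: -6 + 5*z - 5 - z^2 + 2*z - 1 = -z^2 + 7*z - 12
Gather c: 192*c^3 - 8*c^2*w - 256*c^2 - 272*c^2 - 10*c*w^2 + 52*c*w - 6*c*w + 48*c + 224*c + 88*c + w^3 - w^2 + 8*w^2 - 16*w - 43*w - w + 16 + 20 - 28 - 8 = 192*c^3 + c^2*(-8*w - 528) + c*(-10*w^2 + 46*w + 360) + w^3 + 7*w^2 - 60*w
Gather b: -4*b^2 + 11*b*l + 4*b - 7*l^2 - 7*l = -4*b^2 + b*(11*l + 4) - 7*l^2 - 7*l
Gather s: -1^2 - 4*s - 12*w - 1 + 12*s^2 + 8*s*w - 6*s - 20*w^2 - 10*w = 12*s^2 + s*(8*w - 10) - 20*w^2 - 22*w - 2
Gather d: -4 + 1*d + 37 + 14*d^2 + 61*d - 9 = 14*d^2 + 62*d + 24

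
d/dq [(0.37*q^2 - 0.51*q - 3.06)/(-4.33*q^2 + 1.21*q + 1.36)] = (-1.7606*q^2 - 25.4932*q + 3.009)/(18.7489*q^4 - 10.4786*q^3 - 10.3135*q^2 + 3.2912*q + 1.8496)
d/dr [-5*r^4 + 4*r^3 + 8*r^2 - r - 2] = -20*r^3 + 12*r^2 + 16*r - 1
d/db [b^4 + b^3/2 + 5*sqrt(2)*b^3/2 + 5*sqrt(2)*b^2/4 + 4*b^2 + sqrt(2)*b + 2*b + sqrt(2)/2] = 4*b^3 + 3*b^2/2 + 15*sqrt(2)*b^2/2 + 5*sqrt(2)*b/2 + 8*b + sqrt(2) + 2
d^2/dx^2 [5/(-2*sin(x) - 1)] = 10*(2*sin(x)^2 - sin(x) - 4)/(2*sin(x) + 1)^3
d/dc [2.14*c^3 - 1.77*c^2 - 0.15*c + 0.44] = 6.42*c^2 - 3.54*c - 0.15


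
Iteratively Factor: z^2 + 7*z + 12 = (z + 3)*(z + 4)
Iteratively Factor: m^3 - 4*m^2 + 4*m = (m - 2)*(m^2 - 2*m) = m*(m - 2)*(m - 2)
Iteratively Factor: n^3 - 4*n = (n)*(n^2 - 4) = n*(n + 2)*(n - 2)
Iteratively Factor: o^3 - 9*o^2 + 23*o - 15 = (o - 3)*(o^2 - 6*o + 5) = (o - 5)*(o - 3)*(o - 1)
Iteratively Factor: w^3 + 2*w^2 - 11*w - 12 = (w + 4)*(w^2 - 2*w - 3) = (w - 3)*(w + 4)*(w + 1)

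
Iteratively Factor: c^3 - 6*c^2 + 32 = (c - 4)*(c^2 - 2*c - 8) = (c - 4)^2*(c + 2)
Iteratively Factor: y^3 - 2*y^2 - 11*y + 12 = (y + 3)*(y^2 - 5*y + 4) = (y - 1)*(y + 3)*(y - 4)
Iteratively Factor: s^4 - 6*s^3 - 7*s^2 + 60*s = (s + 3)*(s^3 - 9*s^2 + 20*s) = (s - 5)*(s + 3)*(s^2 - 4*s) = (s - 5)*(s - 4)*(s + 3)*(s)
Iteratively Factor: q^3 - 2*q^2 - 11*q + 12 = (q + 3)*(q^2 - 5*q + 4) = (q - 4)*(q + 3)*(q - 1)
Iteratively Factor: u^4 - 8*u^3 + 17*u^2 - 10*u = (u - 1)*(u^3 - 7*u^2 + 10*u) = (u - 5)*(u - 1)*(u^2 - 2*u) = (u - 5)*(u - 2)*(u - 1)*(u)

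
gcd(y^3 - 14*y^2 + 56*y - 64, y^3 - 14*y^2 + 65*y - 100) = y - 4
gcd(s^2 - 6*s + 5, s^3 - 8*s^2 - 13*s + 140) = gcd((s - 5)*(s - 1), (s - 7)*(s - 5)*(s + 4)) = s - 5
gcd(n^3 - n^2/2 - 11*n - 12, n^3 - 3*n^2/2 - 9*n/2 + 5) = n + 2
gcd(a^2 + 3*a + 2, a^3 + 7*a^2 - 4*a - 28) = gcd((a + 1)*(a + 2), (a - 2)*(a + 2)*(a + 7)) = a + 2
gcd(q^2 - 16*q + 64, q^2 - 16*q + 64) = q^2 - 16*q + 64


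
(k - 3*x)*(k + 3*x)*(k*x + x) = k^3*x + k^2*x - 9*k*x^3 - 9*x^3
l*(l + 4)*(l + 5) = l^3 + 9*l^2 + 20*l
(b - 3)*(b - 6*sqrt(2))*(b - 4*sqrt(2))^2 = b^4 - 14*sqrt(2)*b^3 - 3*b^3 + 42*sqrt(2)*b^2 + 128*b^2 - 384*b - 192*sqrt(2)*b + 576*sqrt(2)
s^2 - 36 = (s - 6)*(s + 6)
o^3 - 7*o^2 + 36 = (o - 6)*(o - 3)*(o + 2)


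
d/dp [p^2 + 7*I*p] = 2*p + 7*I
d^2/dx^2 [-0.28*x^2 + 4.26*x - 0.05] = -0.560000000000000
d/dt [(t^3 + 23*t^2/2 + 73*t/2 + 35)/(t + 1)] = (4*t^3 + 29*t^2 + 46*t + 3)/(2*(t^2 + 2*t + 1))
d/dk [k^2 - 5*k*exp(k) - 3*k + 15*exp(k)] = -5*k*exp(k) + 2*k + 10*exp(k) - 3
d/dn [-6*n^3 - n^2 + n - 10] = -18*n^2 - 2*n + 1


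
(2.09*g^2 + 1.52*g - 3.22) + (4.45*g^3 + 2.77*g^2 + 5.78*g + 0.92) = 4.45*g^3 + 4.86*g^2 + 7.3*g - 2.3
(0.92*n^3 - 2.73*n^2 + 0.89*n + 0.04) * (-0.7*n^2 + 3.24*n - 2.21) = -0.644*n^5 + 4.8918*n^4 - 11.5014*n^3 + 8.8889*n^2 - 1.8373*n - 0.0884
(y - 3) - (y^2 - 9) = -y^2 + y + 6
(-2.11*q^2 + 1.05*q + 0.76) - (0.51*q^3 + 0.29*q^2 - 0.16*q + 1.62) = -0.51*q^3 - 2.4*q^2 + 1.21*q - 0.86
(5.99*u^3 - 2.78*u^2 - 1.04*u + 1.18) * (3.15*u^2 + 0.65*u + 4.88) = 18.8685*u^5 - 4.8635*u^4 + 24.1482*u^3 - 10.5254*u^2 - 4.3082*u + 5.7584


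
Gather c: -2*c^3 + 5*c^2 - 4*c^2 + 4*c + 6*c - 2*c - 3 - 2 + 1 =-2*c^3 + c^2 + 8*c - 4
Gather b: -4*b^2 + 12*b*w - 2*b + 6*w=-4*b^2 + b*(12*w - 2) + 6*w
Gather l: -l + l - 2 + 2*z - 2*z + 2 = 0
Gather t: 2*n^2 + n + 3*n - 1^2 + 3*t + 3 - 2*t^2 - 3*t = 2*n^2 + 4*n - 2*t^2 + 2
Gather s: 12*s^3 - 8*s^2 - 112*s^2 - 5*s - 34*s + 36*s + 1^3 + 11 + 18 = 12*s^3 - 120*s^2 - 3*s + 30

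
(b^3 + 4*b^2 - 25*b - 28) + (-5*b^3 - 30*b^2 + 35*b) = -4*b^3 - 26*b^2 + 10*b - 28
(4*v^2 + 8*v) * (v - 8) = 4*v^3 - 24*v^2 - 64*v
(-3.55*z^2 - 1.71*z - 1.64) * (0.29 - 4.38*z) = 15.549*z^3 + 6.4603*z^2 + 6.6873*z - 0.4756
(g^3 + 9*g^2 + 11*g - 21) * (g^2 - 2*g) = g^5 + 7*g^4 - 7*g^3 - 43*g^2 + 42*g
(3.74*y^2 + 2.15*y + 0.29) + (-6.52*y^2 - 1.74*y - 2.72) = -2.78*y^2 + 0.41*y - 2.43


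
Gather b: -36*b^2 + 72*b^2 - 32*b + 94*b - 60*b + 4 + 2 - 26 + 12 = 36*b^2 + 2*b - 8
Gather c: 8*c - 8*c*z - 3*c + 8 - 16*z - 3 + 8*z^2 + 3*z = c*(5 - 8*z) + 8*z^2 - 13*z + 5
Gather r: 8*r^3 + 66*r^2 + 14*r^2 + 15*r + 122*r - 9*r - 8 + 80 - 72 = 8*r^3 + 80*r^2 + 128*r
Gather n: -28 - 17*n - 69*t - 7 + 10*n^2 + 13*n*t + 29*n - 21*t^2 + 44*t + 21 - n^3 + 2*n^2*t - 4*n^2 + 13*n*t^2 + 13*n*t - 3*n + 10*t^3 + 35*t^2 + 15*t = -n^3 + n^2*(2*t + 6) + n*(13*t^2 + 26*t + 9) + 10*t^3 + 14*t^2 - 10*t - 14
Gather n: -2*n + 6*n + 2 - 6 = 4*n - 4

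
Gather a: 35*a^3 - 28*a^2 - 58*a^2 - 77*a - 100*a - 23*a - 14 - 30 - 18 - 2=35*a^3 - 86*a^2 - 200*a - 64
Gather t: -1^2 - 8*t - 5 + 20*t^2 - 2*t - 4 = 20*t^2 - 10*t - 10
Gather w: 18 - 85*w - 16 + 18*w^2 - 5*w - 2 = 18*w^2 - 90*w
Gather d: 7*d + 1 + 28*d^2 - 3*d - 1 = 28*d^2 + 4*d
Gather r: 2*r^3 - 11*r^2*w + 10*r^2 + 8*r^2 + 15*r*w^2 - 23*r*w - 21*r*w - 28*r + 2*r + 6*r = 2*r^3 + r^2*(18 - 11*w) + r*(15*w^2 - 44*w - 20)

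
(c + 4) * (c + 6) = c^2 + 10*c + 24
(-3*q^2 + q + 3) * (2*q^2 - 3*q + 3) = -6*q^4 + 11*q^3 - 6*q^2 - 6*q + 9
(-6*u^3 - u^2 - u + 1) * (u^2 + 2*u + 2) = -6*u^5 - 13*u^4 - 15*u^3 - 3*u^2 + 2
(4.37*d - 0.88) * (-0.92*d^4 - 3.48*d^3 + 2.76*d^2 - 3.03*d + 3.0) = -4.0204*d^5 - 14.398*d^4 + 15.1236*d^3 - 15.6699*d^2 + 15.7764*d - 2.64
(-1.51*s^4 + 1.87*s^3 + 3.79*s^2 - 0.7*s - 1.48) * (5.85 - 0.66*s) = 0.9966*s^5 - 10.0677*s^4 + 8.4381*s^3 + 22.6335*s^2 - 3.1182*s - 8.658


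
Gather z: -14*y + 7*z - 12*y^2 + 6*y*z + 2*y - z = -12*y^2 - 12*y + z*(6*y + 6)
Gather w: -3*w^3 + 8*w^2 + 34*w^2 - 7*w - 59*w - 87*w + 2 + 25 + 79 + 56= -3*w^3 + 42*w^2 - 153*w + 162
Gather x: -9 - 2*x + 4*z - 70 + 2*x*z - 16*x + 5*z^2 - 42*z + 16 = x*(2*z - 18) + 5*z^2 - 38*z - 63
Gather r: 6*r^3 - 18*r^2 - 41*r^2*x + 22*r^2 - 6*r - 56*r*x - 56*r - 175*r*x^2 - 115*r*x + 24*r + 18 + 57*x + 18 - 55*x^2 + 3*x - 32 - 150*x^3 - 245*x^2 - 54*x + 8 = 6*r^3 + r^2*(4 - 41*x) + r*(-175*x^2 - 171*x - 38) - 150*x^3 - 300*x^2 + 6*x + 12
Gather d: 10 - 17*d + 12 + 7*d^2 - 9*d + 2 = 7*d^2 - 26*d + 24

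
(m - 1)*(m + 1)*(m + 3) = m^3 + 3*m^2 - m - 3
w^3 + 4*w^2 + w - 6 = (w - 1)*(w + 2)*(w + 3)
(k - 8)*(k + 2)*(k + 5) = k^3 - k^2 - 46*k - 80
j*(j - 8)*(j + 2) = j^3 - 6*j^2 - 16*j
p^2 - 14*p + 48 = (p - 8)*(p - 6)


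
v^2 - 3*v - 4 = (v - 4)*(v + 1)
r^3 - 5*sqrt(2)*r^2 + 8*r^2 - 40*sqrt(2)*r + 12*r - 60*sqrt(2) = (r + 2)*(r + 6)*(r - 5*sqrt(2))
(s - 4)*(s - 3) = s^2 - 7*s + 12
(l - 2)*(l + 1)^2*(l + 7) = l^4 + 7*l^3 - 3*l^2 - 23*l - 14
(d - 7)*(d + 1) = d^2 - 6*d - 7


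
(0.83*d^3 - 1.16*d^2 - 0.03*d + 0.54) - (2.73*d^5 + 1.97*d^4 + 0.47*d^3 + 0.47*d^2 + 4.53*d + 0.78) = -2.73*d^5 - 1.97*d^4 + 0.36*d^3 - 1.63*d^2 - 4.56*d - 0.24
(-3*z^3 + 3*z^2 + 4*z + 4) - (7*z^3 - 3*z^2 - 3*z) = -10*z^3 + 6*z^2 + 7*z + 4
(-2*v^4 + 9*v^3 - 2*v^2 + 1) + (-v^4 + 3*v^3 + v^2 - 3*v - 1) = -3*v^4 + 12*v^3 - v^2 - 3*v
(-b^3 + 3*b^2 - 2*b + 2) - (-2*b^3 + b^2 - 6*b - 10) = b^3 + 2*b^2 + 4*b + 12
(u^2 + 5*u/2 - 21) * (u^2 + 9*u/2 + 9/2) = u^4 + 7*u^3 - 21*u^2/4 - 333*u/4 - 189/2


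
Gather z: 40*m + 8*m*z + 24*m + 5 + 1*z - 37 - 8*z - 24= 64*m + z*(8*m - 7) - 56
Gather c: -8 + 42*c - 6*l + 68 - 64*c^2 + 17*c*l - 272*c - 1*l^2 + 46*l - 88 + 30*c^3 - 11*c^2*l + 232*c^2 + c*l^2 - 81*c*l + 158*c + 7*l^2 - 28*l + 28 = 30*c^3 + c^2*(168 - 11*l) + c*(l^2 - 64*l - 72) + 6*l^2 + 12*l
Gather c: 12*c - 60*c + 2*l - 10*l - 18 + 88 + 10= -48*c - 8*l + 80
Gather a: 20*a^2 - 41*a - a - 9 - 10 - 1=20*a^2 - 42*a - 20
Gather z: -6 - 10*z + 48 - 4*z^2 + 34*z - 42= -4*z^2 + 24*z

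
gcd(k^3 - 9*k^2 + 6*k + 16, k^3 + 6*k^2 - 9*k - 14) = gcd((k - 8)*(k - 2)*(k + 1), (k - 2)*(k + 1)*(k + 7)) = k^2 - k - 2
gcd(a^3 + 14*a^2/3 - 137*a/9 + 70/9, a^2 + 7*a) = a + 7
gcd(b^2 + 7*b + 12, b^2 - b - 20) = b + 4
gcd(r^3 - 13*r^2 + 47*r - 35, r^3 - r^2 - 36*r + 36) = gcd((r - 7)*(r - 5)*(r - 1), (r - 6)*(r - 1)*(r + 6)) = r - 1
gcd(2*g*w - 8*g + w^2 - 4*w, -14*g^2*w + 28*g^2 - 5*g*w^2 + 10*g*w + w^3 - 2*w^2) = 2*g + w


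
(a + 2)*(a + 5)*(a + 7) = a^3 + 14*a^2 + 59*a + 70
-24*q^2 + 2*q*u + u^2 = (-4*q + u)*(6*q + u)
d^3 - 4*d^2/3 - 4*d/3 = d*(d - 2)*(d + 2/3)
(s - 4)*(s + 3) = s^2 - s - 12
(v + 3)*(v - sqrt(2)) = v^2 - sqrt(2)*v + 3*v - 3*sqrt(2)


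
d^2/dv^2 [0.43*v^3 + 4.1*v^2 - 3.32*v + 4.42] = 2.58*v + 8.2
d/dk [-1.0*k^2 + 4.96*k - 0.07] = 4.96 - 2.0*k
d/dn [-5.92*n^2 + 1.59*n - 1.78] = 1.59 - 11.84*n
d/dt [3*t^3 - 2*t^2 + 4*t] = 9*t^2 - 4*t + 4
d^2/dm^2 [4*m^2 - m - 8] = 8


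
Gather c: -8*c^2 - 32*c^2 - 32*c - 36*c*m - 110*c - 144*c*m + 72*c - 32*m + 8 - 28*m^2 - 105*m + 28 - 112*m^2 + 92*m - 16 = -40*c^2 + c*(-180*m - 70) - 140*m^2 - 45*m + 20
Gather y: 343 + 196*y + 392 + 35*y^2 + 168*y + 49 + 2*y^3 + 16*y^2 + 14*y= 2*y^3 + 51*y^2 + 378*y + 784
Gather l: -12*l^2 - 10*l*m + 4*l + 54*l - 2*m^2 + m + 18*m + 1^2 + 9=-12*l^2 + l*(58 - 10*m) - 2*m^2 + 19*m + 10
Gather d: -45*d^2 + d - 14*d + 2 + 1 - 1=-45*d^2 - 13*d + 2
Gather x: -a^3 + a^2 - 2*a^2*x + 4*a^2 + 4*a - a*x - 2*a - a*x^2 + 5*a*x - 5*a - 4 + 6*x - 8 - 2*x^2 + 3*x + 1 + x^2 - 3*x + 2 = -a^3 + 5*a^2 - 3*a + x^2*(-a - 1) + x*(-2*a^2 + 4*a + 6) - 9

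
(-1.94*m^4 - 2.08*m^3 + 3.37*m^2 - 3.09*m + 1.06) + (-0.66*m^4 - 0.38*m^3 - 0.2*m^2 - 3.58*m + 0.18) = -2.6*m^4 - 2.46*m^3 + 3.17*m^2 - 6.67*m + 1.24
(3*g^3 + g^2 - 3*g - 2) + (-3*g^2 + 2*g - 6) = 3*g^3 - 2*g^2 - g - 8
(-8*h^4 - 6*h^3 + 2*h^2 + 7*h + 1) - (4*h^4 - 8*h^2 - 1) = -12*h^4 - 6*h^3 + 10*h^2 + 7*h + 2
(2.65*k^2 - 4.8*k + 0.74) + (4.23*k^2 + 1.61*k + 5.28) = 6.88*k^2 - 3.19*k + 6.02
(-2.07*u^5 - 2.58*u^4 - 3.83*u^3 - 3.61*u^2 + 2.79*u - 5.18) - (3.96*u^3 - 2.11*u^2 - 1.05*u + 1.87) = -2.07*u^5 - 2.58*u^4 - 7.79*u^3 - 1.5*u^2 + 3.84*u - 7.05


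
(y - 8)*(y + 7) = y^2 - y - 56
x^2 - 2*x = x*(x - 2)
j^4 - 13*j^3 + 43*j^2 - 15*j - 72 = (j - 8)*(j - 3)^2*(j + 1)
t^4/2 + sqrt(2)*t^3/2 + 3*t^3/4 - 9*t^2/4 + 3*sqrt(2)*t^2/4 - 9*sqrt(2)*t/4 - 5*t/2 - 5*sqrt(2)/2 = (t/2 + 1/2)*(t - 2)*(t + 5/2)*(t + sqrt(2))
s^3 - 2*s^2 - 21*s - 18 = (s - 6)*(s + 1)*(s + 3)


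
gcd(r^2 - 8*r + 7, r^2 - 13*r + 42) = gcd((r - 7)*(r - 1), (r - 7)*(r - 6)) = r - 7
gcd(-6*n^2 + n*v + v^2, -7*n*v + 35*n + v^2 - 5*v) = 1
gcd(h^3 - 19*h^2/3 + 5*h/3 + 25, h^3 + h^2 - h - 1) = 1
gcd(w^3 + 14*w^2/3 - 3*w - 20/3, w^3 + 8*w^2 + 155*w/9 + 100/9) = w + 5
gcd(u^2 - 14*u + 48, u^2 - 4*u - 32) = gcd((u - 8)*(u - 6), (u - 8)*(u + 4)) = u - 8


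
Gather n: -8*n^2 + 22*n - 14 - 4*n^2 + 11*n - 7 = -12*n^2 + 33*n - 21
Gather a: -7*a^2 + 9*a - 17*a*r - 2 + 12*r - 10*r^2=-7*a^2 + a*(9 - 17*r) - 10*r^2 + 12*r - 2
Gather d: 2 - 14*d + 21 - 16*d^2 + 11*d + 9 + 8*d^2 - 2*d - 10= -8*d^2 - 5*d + 22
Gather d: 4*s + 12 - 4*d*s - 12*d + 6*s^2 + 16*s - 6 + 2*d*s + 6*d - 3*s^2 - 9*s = d*(-2*s - 6) + 3*s^2 + 11*s + 6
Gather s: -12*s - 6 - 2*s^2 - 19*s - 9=-2*s^2 - 31*s - 15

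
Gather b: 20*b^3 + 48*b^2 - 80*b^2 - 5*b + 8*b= 20*b^3 - 32*b^2 + 3*b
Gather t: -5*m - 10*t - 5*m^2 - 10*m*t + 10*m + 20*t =-5*m^2 + 5*m + t*(10 - 10*m)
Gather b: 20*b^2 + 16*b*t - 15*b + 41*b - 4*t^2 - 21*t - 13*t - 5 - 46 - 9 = 20*b^2 + b*(16*t + 26) - 4*t^2 - 34*t - 60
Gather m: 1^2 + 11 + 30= 42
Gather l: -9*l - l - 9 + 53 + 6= 50 - 10*l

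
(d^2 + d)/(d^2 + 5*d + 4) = d/(d + 4)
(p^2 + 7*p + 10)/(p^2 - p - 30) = (p + 2)/(p - 6)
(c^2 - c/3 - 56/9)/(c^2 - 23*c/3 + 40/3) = (c + 7/3)/(c - 5)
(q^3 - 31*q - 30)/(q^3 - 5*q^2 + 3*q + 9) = (q^2 - q - 30)/(q^2 - 6*q + 9)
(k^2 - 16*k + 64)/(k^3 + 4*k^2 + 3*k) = (k^2 - 16*k + 64)/(k*(k^2 + 4*k + 3))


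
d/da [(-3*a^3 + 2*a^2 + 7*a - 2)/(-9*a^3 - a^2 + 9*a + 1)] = (21*a^4 + 72*a^3 - 38*a^2 + 25)/(81*a^6 + 18*a^5 - 161*a^4 - 36*a^3 + 79*a^2 + 18*a + 1)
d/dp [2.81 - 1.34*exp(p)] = -1.34*exp(p)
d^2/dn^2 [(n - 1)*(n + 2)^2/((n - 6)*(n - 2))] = 8*(19*n^3 - 102*n^2 + 132*n + 56)/(n^6 - 24*n^5 + 228*n^4 - 1088*n^3 + 2736*n^2 - 3456*n + 1728)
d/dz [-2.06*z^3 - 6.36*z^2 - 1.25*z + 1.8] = -6.18*z^2 - 12.72*z - 1.25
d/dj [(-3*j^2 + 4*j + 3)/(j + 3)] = 3*(-j^2 - 6*j + 3)/(j^2 + 6*j + 9)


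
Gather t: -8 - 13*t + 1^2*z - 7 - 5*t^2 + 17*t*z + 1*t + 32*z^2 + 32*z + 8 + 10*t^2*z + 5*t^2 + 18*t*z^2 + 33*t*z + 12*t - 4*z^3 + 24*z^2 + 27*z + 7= 10*t^2*z + t*(18*z^2 + 50*z) - 4*z^3 + 56*z^2 + 60*z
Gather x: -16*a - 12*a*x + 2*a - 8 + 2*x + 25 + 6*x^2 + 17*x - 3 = -14*a + 6*x^2 + x*(19 - 12*a) + 14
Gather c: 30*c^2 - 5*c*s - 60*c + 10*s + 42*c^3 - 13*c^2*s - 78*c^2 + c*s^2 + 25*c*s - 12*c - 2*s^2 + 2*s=42*c^3 + c^2*(-13*s - 48) + c*(s^2 + 20*s - 72) - 2*s^2 + 12*s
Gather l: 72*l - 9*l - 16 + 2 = 63*l - 14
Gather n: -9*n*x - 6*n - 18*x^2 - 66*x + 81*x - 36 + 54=n*(-9*x - 6) - 18*x^2 + 15*x + 18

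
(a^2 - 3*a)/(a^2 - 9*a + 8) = a*(a - 3)/(a^2 - 9*a + 8)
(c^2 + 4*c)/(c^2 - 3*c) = (c + 4)/(c - 3)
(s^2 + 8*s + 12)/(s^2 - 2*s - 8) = (s + 6)/(s - 4)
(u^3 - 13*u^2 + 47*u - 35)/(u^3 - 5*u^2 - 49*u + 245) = (u - 1)/(u + 7)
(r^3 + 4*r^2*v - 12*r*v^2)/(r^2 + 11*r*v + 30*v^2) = r*(r - 2*v)/(r + 5*v)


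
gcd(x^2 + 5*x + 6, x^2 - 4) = x + 2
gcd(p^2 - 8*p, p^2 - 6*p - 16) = p - 8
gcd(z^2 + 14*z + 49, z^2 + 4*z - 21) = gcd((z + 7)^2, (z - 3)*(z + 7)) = z + 7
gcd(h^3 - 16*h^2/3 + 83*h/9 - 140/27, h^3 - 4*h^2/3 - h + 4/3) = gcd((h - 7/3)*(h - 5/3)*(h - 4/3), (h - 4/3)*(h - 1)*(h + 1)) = h - 4/3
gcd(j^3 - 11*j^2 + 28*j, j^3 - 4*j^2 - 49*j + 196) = j^2 - 11*j + 28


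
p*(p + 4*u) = p^2 + 4*p*u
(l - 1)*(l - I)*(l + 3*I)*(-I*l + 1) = -I*l^4 + 3*l^3 + I*l^3 - 3*l^2 - I*l^2 + 3*l + I*l - 3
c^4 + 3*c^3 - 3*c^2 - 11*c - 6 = (c - 2)*(c + 1)^2*(c + 3)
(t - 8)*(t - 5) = t^2 - 13*t + 40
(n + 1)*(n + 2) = n^2 + 3*n + 2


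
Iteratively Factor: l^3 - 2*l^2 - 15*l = (l + 3)*(l^2 - 5*l) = (l - 5)*(l + 3)*(l)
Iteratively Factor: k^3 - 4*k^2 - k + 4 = (k + 1)*(k^2 - 5*k + 4) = (k - 4)*(k + 1)*(k - 1)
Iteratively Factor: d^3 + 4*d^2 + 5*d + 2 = (d + 1)*(d^2 + 3*d + 2) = (d + 1)*(d + 2)*(d + 1)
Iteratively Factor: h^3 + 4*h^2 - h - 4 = (h + 1)*(h^2 + 3*h - 4) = (h + 1)*(h + 4)*(h - 1)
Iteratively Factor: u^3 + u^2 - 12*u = (u + 4)*(u^2 - 3*u) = (u - 3)*(u + 4)*(u)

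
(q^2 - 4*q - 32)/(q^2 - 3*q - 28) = (q - 8)/(q - 7)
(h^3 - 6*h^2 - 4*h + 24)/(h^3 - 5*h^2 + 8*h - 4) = (h^2 - 4*h - 12)/(h^2 - 3*h + 2)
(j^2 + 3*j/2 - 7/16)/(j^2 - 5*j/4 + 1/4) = (j + 7/4)/(j - 1)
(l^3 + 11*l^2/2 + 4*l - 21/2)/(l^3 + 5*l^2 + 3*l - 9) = (l + 7/2)/(l + 3)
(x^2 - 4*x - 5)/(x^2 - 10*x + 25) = (x + 1)/(x - 5)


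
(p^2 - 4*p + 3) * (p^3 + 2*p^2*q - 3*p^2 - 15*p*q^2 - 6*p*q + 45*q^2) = p^5 + 2*p^4*q - 7*p^4 - 15*p^3*q^2 - 14*p^3*q + 15*p^3 + 105*p^2*q^2 + 30*p^2*q - 9*p^2 - 225*p*q^2 - 18*p*q + 135*q^2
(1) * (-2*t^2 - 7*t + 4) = -2*t^2 - 7*t + 4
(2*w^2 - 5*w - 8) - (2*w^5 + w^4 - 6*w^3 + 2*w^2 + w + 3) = -2*w^5 - w^4 + 6*w^3 - 6*w - 11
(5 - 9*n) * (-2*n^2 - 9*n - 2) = 18*n^3 + 71*n^2 - 27*n - 10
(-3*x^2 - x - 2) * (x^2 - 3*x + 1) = -3*x^4 + 8*x^3 - 2*x^2 + 5*x - 2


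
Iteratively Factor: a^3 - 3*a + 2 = (a - 1)*(a^2 + a - 2) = (a - 1)*(a + 2)*(a - 1)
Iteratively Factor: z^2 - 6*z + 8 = (z - 4)*(z - 2)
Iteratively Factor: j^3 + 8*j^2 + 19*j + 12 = (j + 4)*(j^2 + 4*j + 3) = (j + 1)*(j + 4)*(j + 3)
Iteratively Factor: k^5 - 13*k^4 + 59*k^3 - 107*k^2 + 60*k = (k - 5)*(k^4 - 8*k^3 + 19*k^2 - 12*k) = (k - 5)*(k - 4)*(k^3 - 4*k^2 + 3*k) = k*(k - 5)*(k - 4)*(k^2 - 4*k + 3) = k*(k - 5)*(k - 4)*(k - 1)*(k - 3)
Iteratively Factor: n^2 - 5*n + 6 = (n - 2)*(n - 3)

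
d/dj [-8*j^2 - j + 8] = -16*j - 1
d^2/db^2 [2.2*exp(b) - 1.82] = 2.2*exp(b)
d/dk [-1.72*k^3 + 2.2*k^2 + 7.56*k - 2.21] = -5.16*k^2 + 4.4*k + 7.56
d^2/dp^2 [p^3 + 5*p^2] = 6*p + 10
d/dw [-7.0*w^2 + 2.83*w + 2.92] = 2.83 - 14.0*w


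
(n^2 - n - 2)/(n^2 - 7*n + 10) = (n + 1)/(n - 5)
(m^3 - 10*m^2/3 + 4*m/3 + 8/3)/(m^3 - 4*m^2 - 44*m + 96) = (3*m^2 - 4*m - 4)/(3*(m^2 - 2*m - 48))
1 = 1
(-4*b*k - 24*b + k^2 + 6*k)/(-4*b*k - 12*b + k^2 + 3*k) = (k + 6)/(k + 3)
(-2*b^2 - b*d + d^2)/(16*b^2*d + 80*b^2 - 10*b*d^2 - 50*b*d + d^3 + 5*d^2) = (-b - d)/(8*b*d + 40*b - d^2 - 5*d)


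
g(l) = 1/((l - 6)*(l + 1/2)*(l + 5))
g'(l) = -1/((l - 6)*(l + 1/2)*(l + 5)^2) - 1/((l - 6)*(l + 1/2)^2*(l + 5)) - 1/((l - 6)^2*(l + 1/2)*(l + 5)) = 2*(-6*l^2 + 2*l + 61)/(4*l^6 - 4*l^5 - 243*l^4 + 2*l^3 + 3781*l^2 + 3660*l + 900)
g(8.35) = 0.00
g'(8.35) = -0.00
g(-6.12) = -0.01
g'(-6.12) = -0.02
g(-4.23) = 0.03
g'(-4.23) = -0.03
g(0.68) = -0.03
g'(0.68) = 0.02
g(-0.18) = -0.10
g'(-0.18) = 0.33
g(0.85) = -0.02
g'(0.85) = 0.02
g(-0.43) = -0.49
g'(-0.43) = 6.98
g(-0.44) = -0.57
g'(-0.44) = 9.50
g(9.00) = 0.00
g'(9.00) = 0.00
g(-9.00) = 0.00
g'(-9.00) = 0.00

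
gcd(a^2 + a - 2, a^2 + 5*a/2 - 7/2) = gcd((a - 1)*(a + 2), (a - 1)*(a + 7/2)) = a - 1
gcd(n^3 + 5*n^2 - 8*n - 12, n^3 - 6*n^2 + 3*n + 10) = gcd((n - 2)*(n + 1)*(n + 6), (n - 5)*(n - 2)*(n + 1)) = n^2 - n - 2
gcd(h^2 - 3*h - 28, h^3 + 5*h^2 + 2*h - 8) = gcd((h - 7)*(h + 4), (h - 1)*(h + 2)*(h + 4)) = h + 4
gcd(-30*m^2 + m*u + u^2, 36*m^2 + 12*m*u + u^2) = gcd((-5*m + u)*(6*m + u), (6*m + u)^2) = 6*m + u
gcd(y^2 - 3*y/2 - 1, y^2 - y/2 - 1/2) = y + 1/2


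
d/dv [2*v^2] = 4*v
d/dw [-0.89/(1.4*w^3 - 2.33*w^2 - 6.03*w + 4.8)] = (3.738*w^2 - 4.1474*w - 5.3667)/(1.4*w^3 - 2.33*w^2 - 6.03*w + 4.8)^2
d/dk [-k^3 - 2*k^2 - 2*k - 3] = -3*k^2 - 4*k - 2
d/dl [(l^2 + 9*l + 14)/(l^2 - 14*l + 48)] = (-23*l^2 + 68*l + 628)/(l^4 - 28*l^3 + 292*l^2 - 1344*l + 2304)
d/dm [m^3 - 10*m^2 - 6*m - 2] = 3*m^2 - 20*m - 6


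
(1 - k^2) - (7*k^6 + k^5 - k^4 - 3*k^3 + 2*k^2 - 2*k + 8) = -7*k^6 - k^5 + k^4 + 3*k^3 - 3*k^2 + 2*k - 7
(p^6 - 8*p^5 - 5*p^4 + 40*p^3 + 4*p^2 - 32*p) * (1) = p^6 - 8*p^5 - 5*p^4 + 40*p^3 + 4*p^2 - 32*p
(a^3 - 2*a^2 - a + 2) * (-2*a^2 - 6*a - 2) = -2*a^5 - 2*a^4 + 12*a^3 + 6*a^2 - 10*a - 4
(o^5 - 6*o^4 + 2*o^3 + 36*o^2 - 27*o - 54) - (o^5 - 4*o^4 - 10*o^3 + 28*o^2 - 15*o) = -2*o^4 + 12*o^3 + 8*o^2 - 12*o - 54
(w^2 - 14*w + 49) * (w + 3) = w^3 - 11*w^2 + 7*w + 147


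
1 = 1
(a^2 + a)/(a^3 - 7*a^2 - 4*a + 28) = a*(a + 1)/(a^3 - 7*a^2 - 4*a + 28)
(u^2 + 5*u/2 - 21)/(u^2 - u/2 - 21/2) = (u + 6)/(u + 3)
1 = 1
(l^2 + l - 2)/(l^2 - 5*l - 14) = (l - 1)/(l - 7)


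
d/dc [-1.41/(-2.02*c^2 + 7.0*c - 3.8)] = (9.87 - 5.6964*c)/(2.02*c^2 - 7.0*c + 3.8)^2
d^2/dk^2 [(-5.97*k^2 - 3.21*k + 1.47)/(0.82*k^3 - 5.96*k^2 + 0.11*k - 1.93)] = (-8.02845600000001*k^6 - 12.950424*k^5 + 109.219572*k^4 - 482.518104*k^3 + 665.16462*k^2 + 229.720068*k - 79.62093)/(0.551368*k^9 - 12.022512*k^8 + 87.605028*k^7 - 218.827484*k^6 + 68.34567*k^5 - 206.930928*k^4 + 16.756433*k^3 - 66.671271*k^2 + 1.229217*k - 7.189057)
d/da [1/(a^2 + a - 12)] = (-2*a - 1)/(a^2 + a - 12)^2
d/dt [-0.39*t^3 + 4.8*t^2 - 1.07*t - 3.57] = -1.17*t^2 + 9.6*t - 1.07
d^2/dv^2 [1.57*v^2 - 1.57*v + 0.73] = 3.14000000000000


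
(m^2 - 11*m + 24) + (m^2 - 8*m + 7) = 2*m^2 - 19*m + 31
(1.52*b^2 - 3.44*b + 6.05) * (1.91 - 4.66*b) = -7.0832*b^3 + 18.9336*b^2 - 34.7634*b + 11.5555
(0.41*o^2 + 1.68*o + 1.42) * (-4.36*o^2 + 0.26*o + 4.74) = -1.7876*o^4 - 7.2182*o^3 - 3.811*o^2 + 8.3324*o + 6.7308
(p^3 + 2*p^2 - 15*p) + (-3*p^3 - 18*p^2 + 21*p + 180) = -2*p^3 - 16*p^2 + 6*p + 180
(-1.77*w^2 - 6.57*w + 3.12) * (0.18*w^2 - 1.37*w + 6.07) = -0.3186*w^4 + 1.2423*w^3 - 1.1814*w^2 - 44.1543*w + 18.9384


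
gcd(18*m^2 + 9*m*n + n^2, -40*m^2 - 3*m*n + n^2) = 1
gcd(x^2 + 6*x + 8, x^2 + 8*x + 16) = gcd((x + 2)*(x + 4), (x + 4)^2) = x + 4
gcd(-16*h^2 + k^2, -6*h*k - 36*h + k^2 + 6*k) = 1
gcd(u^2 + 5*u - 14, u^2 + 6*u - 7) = u + 7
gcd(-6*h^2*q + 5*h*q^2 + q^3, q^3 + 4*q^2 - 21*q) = q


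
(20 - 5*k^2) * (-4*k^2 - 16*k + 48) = 20*k^4 + 80*k^3 - 320*k^2 - 320*k + 960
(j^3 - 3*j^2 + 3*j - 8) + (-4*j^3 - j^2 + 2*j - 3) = -3*j^3 - 4*j^2 + 5*j - 11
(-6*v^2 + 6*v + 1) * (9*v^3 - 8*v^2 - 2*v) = -54*v^5 + 102*v^4 - 27*v^3 - 20*v^2 - 2*v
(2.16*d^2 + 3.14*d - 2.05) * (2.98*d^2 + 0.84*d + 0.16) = 6.4368*d^4 + 11.1716*d^3 - 3.1258*d^2 - 1.2196*d - 0.328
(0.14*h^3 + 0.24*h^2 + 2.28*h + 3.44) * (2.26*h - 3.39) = 0.3164*h^4 + 0.0677999999999998*h^3 + 4.3392*h^2 + 0.0451999999999995*h - 11.6616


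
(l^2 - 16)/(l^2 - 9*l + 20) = (l + 4)/(l - 5)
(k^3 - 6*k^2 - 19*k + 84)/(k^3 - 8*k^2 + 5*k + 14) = (k^2 + k - 12)/(k^2 - k - 2)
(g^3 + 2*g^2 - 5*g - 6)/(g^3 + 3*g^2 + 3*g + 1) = (g^2 + g - 6)/(g^2 + 2*g + 1)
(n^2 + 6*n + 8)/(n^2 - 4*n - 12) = (n + 4)/(n - 6)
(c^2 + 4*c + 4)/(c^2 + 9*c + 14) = (c + 2)/(c + 7)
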